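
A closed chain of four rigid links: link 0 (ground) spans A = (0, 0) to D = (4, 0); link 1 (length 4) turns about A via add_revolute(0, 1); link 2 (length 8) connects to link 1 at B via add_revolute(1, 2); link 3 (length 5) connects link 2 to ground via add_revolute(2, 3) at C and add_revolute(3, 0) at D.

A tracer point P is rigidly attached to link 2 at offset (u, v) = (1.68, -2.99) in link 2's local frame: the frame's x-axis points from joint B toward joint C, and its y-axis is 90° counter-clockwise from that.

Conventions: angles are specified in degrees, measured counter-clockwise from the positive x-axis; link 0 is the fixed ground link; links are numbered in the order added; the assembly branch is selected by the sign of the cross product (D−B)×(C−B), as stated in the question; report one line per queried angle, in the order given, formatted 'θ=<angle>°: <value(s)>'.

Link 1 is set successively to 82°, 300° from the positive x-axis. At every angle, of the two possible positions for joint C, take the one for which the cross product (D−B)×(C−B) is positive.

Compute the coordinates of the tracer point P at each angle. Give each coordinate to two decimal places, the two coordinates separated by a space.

A=(0,0), D=(4.00,0)
θ=82°: B = A + 4.00·(cos82°, sin82°) = (0.5567, 3.9611)
θ=82°: |BD| = 5.2485
θ=82°: circle(B,8.00) ∩ circle(D,5.00): a=6.3396, h=4.8795
θ=82°:   candidates: C₊=(8.3984,2.3777) cross=25.610; C₋=(1.0332,-4.0247) cross=-25.610
θ=82°:   branch + wants cross > 0 → take C=(8.3984,2.3777) (cross=25.610)
θ=82°: ex = (C−B)/|BC| = (0.9802,-0.1979); ey = (0.1979,0.9802)
θ=82°: P = B + 1.68·ex + -2.99·ey = (1.6117,0.6977)
θ=300°: B = A + 4.00·(cos300°, sin300°) = (2.0000, -3.4641)
θ=300°: |BD| = 4.0000
θ=300°: circle(B,8.00) ∩ circle(D,5.00): a=6.8750, h=4.0908
θ=300°:   candidates: C₊=(1.8948,4.5352) cross=16.363; C₋=(8.9802,0.4444) cross=-16.363
θ=300°:   branch + wants cross > 0 → take C=(1.8948,4.5352) (cross=16.363)
θ=300°: ex = (C−B)/|BC| = (-0.0132,0.9999); ey = (-0.9999,-0.0132)
θ=300°: P = B + 1.68·ex + -2.99·ey = (4.9676,-1.7449)

θ=82°: 1.61 0.70
θ=300°: 4.97 -1.74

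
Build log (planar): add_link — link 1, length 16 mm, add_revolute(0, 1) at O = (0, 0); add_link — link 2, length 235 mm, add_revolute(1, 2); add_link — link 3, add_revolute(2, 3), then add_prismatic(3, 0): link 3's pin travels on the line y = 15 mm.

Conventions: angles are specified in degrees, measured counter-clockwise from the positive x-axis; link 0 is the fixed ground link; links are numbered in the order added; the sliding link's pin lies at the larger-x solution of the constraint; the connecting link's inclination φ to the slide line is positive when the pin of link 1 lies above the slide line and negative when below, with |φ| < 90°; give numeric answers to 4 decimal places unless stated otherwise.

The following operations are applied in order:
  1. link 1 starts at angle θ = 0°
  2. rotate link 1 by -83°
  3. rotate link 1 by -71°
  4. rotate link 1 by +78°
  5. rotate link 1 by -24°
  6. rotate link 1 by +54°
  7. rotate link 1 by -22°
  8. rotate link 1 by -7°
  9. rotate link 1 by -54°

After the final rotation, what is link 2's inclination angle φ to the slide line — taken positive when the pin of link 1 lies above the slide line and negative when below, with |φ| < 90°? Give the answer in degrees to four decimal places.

geometry: r = 16 mm, L = 235 mm, e = 15 mm; θ starts at 0°
rotate link 1 by -83°: θ ← 0° -83° = -83°
rotate link 1 by -71°: θ ← -83° -71° = -154°
rotate link 1 by +78°: θ ← -154° +78° = -76°
rotate link 1 by -24°: θ ← -76° -24° = -100°
rotate link 1 by +54°: θ ← -100° +54° = -46°
rotate link 1 by -22°: θ ← -46° -22° = -68°
rotate link 1 by -7°: θ ← -68° -7° = -75°
rotate link 1 by -54°: θ ← -75° -54° = -129°
h = r sin θ − e = -12.434335 − 15 = -27.434335
sin φ = h / L = -27.434335 / 235 = -0.11674185
φ = arcsin(-0.11674185) = -6.704103°

-6.7041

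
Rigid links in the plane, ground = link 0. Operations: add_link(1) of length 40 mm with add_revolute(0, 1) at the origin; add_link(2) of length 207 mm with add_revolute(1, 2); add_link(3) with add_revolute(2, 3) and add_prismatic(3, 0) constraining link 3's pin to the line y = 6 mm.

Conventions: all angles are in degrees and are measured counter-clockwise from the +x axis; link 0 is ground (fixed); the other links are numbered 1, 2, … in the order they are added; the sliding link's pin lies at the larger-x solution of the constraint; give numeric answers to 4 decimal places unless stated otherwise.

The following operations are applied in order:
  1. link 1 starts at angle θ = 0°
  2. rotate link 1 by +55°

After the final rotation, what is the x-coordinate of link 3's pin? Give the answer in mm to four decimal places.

geometry: r = 40 mm, L = 207 mm, e = 6 mm; θ starts at 0°
rotate link 1 by +55°: θ ← 0° +55° = 55°
crank pin P = (r cos θ, r sin θ) = (22.943057, 32.766082)
h = r sin θ − e = 32.766082 − 6 = 26.766082
x = r cos θ + √(L² − h²) = 22.943057 + 205.262215 = 228.205272

228.2053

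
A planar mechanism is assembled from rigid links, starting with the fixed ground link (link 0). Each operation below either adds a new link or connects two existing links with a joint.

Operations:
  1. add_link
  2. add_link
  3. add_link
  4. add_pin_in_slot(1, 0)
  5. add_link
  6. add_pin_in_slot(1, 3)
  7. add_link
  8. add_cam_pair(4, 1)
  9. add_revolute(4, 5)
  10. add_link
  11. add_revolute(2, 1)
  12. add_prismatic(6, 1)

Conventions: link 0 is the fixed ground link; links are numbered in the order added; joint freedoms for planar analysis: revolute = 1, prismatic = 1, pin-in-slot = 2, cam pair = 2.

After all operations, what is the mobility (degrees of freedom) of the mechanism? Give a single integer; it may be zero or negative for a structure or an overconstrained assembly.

(L,J1,J2)=(1,0,0); link0 fixed
link1: (2,0,0)
link2: (3,0,0)
link3: (4,0,0)
PS 1-0 [J2]: (4,0,1)
link4: (5,0,1)
PS 1-3 [J2]: (5,0,2)
link5: (6,0,2)
C 4-1 [J2]: (6,0,3)
R 4-5 [J1]: (6,1,3)
link6: (7,1,3)
R 2-1 [J1]: (7,2,3)
P 6-1 [J1]: (7,3,3)
Grübler: 3·6 − 2·3 − 3 = 9

M = 9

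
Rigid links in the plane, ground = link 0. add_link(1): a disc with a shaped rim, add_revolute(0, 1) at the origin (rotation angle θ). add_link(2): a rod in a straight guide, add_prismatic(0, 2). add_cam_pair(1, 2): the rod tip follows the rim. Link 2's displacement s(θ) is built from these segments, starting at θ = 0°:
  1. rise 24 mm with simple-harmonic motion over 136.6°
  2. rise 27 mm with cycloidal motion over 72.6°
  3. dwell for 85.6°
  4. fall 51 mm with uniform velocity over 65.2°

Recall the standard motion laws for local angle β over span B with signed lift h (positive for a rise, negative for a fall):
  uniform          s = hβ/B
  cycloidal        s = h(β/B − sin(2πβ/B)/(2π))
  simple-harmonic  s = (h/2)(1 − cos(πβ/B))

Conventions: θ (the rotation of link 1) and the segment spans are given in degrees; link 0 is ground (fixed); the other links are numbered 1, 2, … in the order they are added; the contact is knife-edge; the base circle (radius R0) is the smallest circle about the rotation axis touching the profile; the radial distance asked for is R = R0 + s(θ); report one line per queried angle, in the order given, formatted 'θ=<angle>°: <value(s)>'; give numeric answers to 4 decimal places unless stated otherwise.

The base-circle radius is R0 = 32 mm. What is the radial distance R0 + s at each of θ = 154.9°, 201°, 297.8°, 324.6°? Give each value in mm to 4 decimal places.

segment 1 (0° to 136.6°, simple-harmonic, h = 24) is passed completely: s = 0.0000 + (24) = 24.0000
θ = 154.9° falls in segment 2 (136.6° to 209.2°, cycloidal, h = 27): β = 154.9 − 136.6 = 18.3°, B = 72.6°; Δs = 27·(0.2521 − sin(2π·0.2521)/(2π)) = 2.5090; s = 24.0000 + 2.5090 = 26.5090
θ = 201° falls in segment 2 (136.6° to 209.2°, cycloidal, h = 27): β = 201 − 136.6 = 64.4°, B = 72.6°; Δs = 27·(0.8871 − sin(2π·0.8871)/(2π)) = 26.7504; s = 24.0000 + 26.7504 = 50.7504
segment 2 (136.6° to 209.2°, cycloidal, h = 27) is passed completely: s = 24.0000 + (27) = 51.0000
segment 3 (209.2° to 294.8°, dwell): s unchanged at 51.0000
θ = 297.8° falls in segment 4 (294.8° to 360°, uniform, h = -51): β = 297.8 − 294.8 = 3°, B = 65.2°; Δs = -51·3/65.2 = -2.3466; s = 51.0000 − 2.3466 = 48.6534
θ = 324.6° falls in segment 4 (294.8° to 360°, uniform, h = -51): β = 324.6 − 294.8 = 29.8°, B = 65.2°; Δs = -51·29.8/65.2 = -23.3098; s = 51.0000 − 23.3098 = 27.6902
θ=154.9°: R = R0 + s = 32 + 26.5090 = 58.5090
θ=201°: R = R0 + s = 32 + 50.7504 = 82.7504
θ=297.8°: R = R0 + s = 32 + 48.6534 = 80.6534
θ=324.6°: R = R0 + s = 32 + 27.6902 = 59.6902

θ=154.9°: 58.5090
θ=201°: 82.7504
θ=297.8°: 80.6534
θ=324.6°: 59.6902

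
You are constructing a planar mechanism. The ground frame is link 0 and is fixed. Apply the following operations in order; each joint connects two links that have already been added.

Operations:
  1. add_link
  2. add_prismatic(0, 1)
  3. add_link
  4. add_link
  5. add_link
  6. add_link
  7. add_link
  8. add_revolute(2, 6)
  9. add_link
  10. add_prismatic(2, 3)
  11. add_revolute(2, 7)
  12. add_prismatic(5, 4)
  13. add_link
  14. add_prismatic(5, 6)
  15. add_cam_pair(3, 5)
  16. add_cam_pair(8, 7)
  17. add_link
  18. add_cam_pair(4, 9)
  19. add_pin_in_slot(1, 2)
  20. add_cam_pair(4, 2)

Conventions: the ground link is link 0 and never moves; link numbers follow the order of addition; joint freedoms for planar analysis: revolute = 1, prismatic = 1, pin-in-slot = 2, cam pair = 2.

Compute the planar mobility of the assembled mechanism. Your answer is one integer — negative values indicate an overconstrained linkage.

L=1 J1=0 J2=0
add link → L=2 J1=0 J2=0
P@0,1 dof=1 J1 → L=2 J1=1 J2=0
add link → L=3 J1=1 J2=0
add link → L=4 J1=1 J2=0
add link → L=5 J1=1 J2=0
add link → L=6 J1=1 J2=0
add link → L=7 J1=1 J2=0
R@2,6 dof=1 J1 → L=7 J1=2 J2=0
add link → L=8 J1=2 J2=0
P@2,3 dof=1 J1 → L=8 J1=3 J2=0
R@2,7 dof=1 J1 → L=8 J1=4 J2=0
P@5,4 dof=1 J1 → L=8 J1=5 J2=0
add link → L=9 J1=5 J2=0
P@5,6 dof=1 J1 → L=9 J1=6 J2=0
C@3,5 dof=2 J2 → L=9 J1=6 J2=1
C@8,7 dof=2 J2 → L=9 J1=6 J2=2
add link → L=10 J1=6 J2=2
C@4,9 dof=2 J2 → L=10 J1=6 J2=3
PS@1,2 dof=2 J2 → L=10 J1=6 J2=4
C@4,2 dof=2 J2 → L=10 J1=6 J2=5
M=3(L−1)−2J1−J2=3·9−2·6−5=10

M = 10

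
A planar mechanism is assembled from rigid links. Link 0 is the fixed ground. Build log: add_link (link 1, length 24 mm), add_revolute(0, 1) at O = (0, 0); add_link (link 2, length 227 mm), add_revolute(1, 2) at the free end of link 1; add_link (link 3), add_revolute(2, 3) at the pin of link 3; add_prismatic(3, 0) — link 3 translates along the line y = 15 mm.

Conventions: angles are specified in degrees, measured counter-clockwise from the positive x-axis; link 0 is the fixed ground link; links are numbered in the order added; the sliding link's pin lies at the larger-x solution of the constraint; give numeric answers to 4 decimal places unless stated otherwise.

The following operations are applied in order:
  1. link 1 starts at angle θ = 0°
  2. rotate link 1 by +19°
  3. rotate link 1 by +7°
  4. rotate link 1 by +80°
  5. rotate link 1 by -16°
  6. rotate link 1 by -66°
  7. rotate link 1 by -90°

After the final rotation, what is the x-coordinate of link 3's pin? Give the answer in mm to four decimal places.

geometry: r = 24 mm, L = 227 mm, e = 15 mm; θ starts at 0°
rotate link 1 by +19°: θ ← 0° +19° = 19°
rotate link 1 by +7°: θ ← 19° +7° = 26°
rotate link 1 by +80°: θ ← 26° +80° = 106°
rotate link 1 by -16°: θ ← 106° -16° = 90°
rotate link 1 by -66°: θ ← 90° -66° = 24°
rotate link 1 by -90°: θ ← 24° -90° = -66°
crank pin P = (r cos θ, r sin θ) = (9.761679, -21.925091)
h = r sin θ − e = -21.925091 − 15 = -36.925091
x = r cos θ + √(L² − h²) = 9.761679 + 223.976645 = 233.738325

233.7383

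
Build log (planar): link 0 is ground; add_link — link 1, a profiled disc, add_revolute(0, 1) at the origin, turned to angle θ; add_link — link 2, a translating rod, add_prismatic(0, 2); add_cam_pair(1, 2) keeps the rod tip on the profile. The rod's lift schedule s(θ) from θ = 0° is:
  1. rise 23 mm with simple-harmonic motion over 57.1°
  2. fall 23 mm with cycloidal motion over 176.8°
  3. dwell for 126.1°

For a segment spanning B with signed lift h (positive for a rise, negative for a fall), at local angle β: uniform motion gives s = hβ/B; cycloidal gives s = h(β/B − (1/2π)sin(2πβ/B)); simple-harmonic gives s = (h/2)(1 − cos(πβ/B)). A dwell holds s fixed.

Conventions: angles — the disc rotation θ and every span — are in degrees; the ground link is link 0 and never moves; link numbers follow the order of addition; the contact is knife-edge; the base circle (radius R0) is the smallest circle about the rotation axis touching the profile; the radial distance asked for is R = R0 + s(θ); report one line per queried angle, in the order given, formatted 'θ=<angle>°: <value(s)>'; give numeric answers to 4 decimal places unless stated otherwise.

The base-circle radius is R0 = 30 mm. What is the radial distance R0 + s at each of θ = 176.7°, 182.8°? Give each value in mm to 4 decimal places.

seg 1 [0°–57.1°] simple-harmonic, h=23: full span → s += 23 → s = 23.0000
seg 2 [57.1°–233.9°] cycloidal, h=-23: θ=176.7° here. β=119.6, B=176.8. -23·(0.6765 − sin(2π·0.6765)/(2π)) = -18.8356 → s = 4.1644
seg 2 [57.1°–233.9°] cycloidal, h=-23: θ=182.8° here. β=125.7, B=176.8. -23·(0.7110 − sin(2π·0.7110)/(2π)) = -19.9034 → s = 3.0966
θ=176.7°: R = R0 + s = 30 + 4.1644 = 34.1644
θ=182.8°: R = R0 + s = 30 + 3.0966 = 33.0966

θ=176.7°: 34.1644
θ=182.8°: 33.0966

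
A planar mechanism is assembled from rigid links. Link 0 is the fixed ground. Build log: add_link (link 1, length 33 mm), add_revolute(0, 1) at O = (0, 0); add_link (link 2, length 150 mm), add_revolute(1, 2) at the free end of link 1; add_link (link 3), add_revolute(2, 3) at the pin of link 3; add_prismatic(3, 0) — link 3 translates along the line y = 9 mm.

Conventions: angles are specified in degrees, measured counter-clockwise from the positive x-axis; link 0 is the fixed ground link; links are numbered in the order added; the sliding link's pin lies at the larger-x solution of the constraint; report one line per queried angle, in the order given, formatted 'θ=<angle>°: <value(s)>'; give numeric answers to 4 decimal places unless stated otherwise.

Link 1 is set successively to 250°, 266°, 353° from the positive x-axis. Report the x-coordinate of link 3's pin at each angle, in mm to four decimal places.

geometry: r = 33 mm, L = 150 mm, e = 9 mm
θ=250°: crank pin P = (r cos θ, r sin θ) = (-11.286665, -31.009856)
θ=250°: h = r sin θ − e = -31.009856 − 9 = -40.009856
θ=250°: x = r cos θ + √(L² − h²) = -11.286665 + 144.565595 = 133.278931
θ=266°: crank pin P = (r cos θ, r sin θ) = (-2.301964, -32.919614)
θ=266°: h = r sin θ − e = -32.919614 − 9 = -41.919614
θ=266°: x = r cos θ + √(L² − h²) = -2.301964 + 144.023422 = 141.721458
θ=353°: crank pin P = (r cos θ, r sin θ) = (32.754023, -4.021688)
θ=353°: h = r sin θ − e = -4.021688 − 9 = -13.021688
θ=353°: x = r cos θ + √(L² − h²) = 32.754023 + 149.433717 = 182.187740

θ=250°: 133.2789
θ=266°: 141.7215
θ=353°: 182.1877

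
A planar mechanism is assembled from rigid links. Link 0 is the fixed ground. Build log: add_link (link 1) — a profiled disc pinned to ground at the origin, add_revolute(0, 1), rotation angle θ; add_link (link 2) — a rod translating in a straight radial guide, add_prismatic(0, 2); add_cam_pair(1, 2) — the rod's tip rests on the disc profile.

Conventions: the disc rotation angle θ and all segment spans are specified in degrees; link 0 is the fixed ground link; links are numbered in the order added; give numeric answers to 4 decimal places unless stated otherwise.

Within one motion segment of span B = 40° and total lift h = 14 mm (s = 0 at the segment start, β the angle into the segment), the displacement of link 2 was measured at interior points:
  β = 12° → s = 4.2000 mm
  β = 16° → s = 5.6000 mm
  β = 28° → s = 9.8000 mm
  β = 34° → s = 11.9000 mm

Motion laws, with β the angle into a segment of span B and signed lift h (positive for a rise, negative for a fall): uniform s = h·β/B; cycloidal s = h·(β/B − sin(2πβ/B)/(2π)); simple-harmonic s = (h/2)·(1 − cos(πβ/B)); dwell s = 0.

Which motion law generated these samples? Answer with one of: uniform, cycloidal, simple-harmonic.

candidates at β/B = r: uniform s = h·r (linear in β); cycloidal s = h·(r − sin(2πr)/(2π)); simple-harmonic s = (h/2)(1 − cos(πr))
β=12°: printed 4.2000 | uniform 4.2000, cycloidal 2.0809, simple-harmonic 2.8855
β=16°: printed 5.6000 | uniform 5.6000, cycloidal 4.2903, simple-harmonic 4.8369
β=28°: printed 9.8000 | uniform 9.8000, cycloidal 11.9191, simple-harmonic 11.1145
β=34°: printed 11.9000 | uniform 11.9000, cycloidal 13.7026, simple-harmonic 13.2370
only one law matches every sample → uniform

uniform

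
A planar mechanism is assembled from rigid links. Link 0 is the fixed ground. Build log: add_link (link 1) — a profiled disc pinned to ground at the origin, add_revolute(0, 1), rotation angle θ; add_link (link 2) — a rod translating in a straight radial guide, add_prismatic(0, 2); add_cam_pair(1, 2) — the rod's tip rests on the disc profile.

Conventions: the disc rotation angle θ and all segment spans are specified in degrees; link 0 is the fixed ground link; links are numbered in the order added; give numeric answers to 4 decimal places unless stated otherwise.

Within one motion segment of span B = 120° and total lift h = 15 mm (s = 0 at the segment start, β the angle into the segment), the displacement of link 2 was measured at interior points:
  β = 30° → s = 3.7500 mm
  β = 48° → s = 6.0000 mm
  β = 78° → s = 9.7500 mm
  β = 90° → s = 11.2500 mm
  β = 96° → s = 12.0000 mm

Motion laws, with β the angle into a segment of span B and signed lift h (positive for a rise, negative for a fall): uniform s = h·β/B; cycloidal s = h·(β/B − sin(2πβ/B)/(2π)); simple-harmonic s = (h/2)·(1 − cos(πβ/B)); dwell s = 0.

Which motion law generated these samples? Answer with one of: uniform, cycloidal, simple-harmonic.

candidates at β/B = r: uniform s = h·r (linear in β); cycloidal s = h·(r − sin(2πr)/(2π)); simple-harmonic s = (h/2)(1 − cos(πr))
β=30°: printed 3.7500 | uniform 3.7500, cycloidal 1.3627, simple-harmonic 2.1967
β=48°: printed 6.0000 | uniform 6.0000, cycloidal 4.5968, simple-harmonic 5.1824
β=78°: printed 9.7500 | uniform 9.7500, cycloidal 11.6814, simple-harmonic 10.9049
β=90°: printed 11.2500 | uniform 11.2500, cycloidal 13.6373, simple-harmonic 12.8033
β=96°: printed 12.0000 | uniform 12.0000, cycloidal 14.2705, simple-harmonic 13.5676
only one law matches every sample → uniform

uniform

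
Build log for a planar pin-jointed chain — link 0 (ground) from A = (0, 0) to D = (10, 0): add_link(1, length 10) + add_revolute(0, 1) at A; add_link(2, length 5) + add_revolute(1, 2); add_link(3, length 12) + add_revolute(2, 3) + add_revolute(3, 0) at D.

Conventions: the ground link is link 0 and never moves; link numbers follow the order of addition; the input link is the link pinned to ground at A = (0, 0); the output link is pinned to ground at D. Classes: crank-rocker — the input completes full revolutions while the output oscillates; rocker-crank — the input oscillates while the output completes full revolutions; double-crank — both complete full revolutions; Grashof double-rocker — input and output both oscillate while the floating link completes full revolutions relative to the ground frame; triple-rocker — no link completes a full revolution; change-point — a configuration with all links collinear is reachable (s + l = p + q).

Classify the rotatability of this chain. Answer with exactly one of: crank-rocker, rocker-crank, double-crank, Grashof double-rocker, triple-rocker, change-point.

lengths: ground=10, input=10, coupler=5, output=12
sorted: s=5 (shortest), l=12 (longest), p+q=20
s + l = 17 vs p + q = 20
s + l < p + q (Grashof) with shortest = coupler link → Grashof double-rocker

Grashof double-rocker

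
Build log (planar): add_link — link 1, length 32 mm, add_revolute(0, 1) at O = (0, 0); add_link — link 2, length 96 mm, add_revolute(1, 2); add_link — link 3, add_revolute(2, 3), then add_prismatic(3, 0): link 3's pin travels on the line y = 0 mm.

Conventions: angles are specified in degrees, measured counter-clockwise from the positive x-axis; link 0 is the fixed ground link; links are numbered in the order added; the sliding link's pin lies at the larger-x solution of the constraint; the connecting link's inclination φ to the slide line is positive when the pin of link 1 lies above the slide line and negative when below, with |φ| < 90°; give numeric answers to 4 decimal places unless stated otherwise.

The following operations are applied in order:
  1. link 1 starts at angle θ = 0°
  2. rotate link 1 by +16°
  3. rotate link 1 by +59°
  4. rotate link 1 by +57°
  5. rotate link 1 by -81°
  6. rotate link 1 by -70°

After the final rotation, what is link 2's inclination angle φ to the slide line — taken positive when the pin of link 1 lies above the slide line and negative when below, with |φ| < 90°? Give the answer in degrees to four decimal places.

geometry: r = 32 mm, L = 96 mm, e = 0 mm; θ starts at 0°
rotate link 1 by +16°: θ ← 0° +16° = 16°
rotate link 1 by +59°: θ ← 16° +59° = 75°
rotate link 1 by +57°: θ ← 75° +57° = 132°
rotate link 1 by -81°: θ ← 132° -81° = 51°
rotate link 1 by -70°: θ ← 51° -70° = -19°
h = r sin θ − e = -10.418181 − 0 = -10.418181
sin φ = h / L = -10.418181 / 96 = -0.10852272
φ = arcsin(-0.10852272) = -6.230164°

-6.2302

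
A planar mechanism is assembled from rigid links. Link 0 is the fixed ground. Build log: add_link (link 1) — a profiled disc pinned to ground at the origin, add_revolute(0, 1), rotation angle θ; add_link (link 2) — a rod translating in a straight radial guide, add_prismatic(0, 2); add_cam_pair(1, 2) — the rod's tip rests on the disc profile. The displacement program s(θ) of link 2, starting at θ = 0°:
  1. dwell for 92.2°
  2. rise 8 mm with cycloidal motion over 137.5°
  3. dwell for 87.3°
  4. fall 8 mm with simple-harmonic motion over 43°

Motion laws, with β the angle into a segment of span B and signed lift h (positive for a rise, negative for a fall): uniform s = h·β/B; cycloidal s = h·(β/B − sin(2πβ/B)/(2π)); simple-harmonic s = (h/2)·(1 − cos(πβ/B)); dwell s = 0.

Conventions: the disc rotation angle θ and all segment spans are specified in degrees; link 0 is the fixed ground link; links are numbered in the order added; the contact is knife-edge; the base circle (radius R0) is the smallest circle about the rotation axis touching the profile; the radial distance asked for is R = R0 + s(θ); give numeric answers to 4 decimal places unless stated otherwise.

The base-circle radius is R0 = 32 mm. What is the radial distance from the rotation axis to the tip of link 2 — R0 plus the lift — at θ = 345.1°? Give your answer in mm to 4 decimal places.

seg 1 [0°–92.2°] dwell: s stays 0.0000
seg 2 [92.2°–229.7°] cycloidal, h=8: full span → s += 8 → s = 8.0000
seg 3 [229.7°–317°] dwell: s stays 8.0000
seg 4 [317°–360°] simple-harmonic, h=-8: θ=345.1° here. β=28.1, B=43. -8/2·(1 − cos(π·0.6535)) = -5.8549 → s = 2.1451
R = R0 + s = 32 + 2.1451 = 34.1451

34.1451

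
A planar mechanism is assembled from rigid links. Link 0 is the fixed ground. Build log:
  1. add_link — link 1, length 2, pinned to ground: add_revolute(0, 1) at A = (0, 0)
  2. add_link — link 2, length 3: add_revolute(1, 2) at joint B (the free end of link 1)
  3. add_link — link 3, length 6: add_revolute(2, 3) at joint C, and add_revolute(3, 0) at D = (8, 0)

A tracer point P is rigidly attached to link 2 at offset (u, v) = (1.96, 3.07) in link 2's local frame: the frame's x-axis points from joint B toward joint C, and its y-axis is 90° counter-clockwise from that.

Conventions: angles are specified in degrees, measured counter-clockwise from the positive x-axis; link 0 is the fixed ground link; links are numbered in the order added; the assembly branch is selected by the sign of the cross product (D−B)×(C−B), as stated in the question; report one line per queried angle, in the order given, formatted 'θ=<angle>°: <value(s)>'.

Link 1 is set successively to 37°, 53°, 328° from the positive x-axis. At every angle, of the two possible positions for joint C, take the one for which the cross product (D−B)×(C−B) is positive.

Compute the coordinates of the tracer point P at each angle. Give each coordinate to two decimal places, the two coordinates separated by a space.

A=(0,0), D=(8.00,0)
θ=37°: B = A + 2.00·(cos37°, sin37°) = (1.5973, 1.2036)
θ=37°: |BD| = 6.5149
θ=37°: circle(B,3.00) ∩ circle(D,6.00): a=1.1853, h=2.7559
θ=37°:   candidates: C₊=(3.2713,3.6931) cross=17.955; C₋=(2.2530,-1.7238) cross=-17.955
θ=37°:   branch + wants cross > 0 → take C=(3.2713,3.6931) (cross=17.955)
θ=37°: ex = (C−B)/|BC| = (0.5580,0.8298); ey = (-0.8298,0.5580)
θ=37°: P = B + 1.96·ex + 3.07·ey = (0.1434,4.5432)
θ=53°: B = A + 2.00·(cos53°, sin53°) = (1.2036, 1.5973)
θ=53°: |BD| = 6.9815
θ=53°: circle(B,3.00) ∩ circle(D,6.00): a=1.5571, h=2.5643
θ=53°:   candidates: C₊=(3.3061,3.7373) cross=17.903; C₋=(2.1328,-1.2552) cross=-17.903
θ=53°:   branch + wants cross > 0 → take C=(3.3061,3.7373) (cross=17.903)
θ=53°: ex = (C−B)/|BC| = (0.7008,0.7133); ey = (-0.7133,0.7008)
θ=53°: P = B + 1.96·ex + 3.07·ey = (0.3873,5.1469)
θ=328°: B = A + 2.00·(cos328°, sin328°) = (1.6961, -1.0598)
θ=328°: |BD| = 6.3924
θ=328°: circle(B,3.00) ∩ circle(D,6.00): a=1.0843, h=2.7972
θ=328°:   candidates: C₊=(2.3016,1.8784) cross=17.881; C₋=(3.2292,-3.6385) cross=-17.881
θ=328°:   branch + wants cross > 0 → take C=(2.3016,1.8784) (cross=17.881)
θ=328°: ex = (C−B)/|BC| = (0.2018,0.9794); ey = (-0.9794,0.2018)
θ=328°: P = B + 1.96·ex + 3.07·ey = (-0.9151,1.4795)

θ=37°: 0.14 4.54
θ=53°: 0.39 5.15
θ=328°: -0.92 1.48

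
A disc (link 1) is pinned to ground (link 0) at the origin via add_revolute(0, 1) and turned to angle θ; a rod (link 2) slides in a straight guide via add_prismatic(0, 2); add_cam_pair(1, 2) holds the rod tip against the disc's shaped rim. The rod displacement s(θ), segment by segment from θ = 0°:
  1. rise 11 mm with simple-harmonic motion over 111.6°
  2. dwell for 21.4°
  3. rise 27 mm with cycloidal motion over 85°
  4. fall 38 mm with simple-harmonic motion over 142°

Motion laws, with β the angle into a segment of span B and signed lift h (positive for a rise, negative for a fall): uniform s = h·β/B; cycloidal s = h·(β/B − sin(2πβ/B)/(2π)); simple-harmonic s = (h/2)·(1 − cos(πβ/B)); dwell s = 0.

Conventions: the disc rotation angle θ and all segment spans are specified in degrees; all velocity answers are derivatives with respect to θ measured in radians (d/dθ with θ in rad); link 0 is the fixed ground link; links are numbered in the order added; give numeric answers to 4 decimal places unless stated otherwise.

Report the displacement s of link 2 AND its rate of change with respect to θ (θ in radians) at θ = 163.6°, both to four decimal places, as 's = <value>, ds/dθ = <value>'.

segment 1 (0° to 111.6°, simple-harmonic, h = 11) is passed completely: s = 0.0000 + (11) = 11.0000
segment 2 (111.6° to 133°, dwell): s unchanged at 11.0000
θ = 163.6° falls in segment 3 (133° to 218°, cycloidal, h = 27): β = 163.6 − 133 = 30.6°, B = 85°; Δs = 27·(0.3600 − sin(2π·0.3600)/(2π)) = 6.4090; s = 11.0000 + 6.4090 = 17.4090
velocity in seg [133°–218°] (cycloidal), θ in radians: β = 30.6° = 0.5341 rad, B = 85° = 1.4835 rad; ds/dθ = (h/B)(1 − cos(2πβ/B)) = (27/1.4835)(1 − cos(2π·0.3600)) = 29.800848 mm/rad

s = 17.4090, ds/dθ = 29.8008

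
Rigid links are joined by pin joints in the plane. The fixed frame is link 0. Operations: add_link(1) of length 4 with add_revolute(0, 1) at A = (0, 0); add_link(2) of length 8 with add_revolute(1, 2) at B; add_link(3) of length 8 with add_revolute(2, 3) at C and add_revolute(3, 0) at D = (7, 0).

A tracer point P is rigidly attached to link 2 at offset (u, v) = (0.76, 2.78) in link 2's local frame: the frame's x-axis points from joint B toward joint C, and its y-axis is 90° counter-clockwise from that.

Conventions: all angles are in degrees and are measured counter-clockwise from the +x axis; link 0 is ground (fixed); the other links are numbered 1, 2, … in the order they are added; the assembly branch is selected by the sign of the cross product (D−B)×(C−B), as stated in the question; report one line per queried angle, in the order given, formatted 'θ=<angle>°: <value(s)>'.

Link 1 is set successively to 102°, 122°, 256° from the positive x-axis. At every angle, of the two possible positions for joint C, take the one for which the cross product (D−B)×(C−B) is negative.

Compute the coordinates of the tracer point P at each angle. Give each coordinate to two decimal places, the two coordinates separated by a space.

A=(0,0), D=(7.00,0)
θ=102°: B = A + 4.00·(cos102°, sin102°) = (-0.8316, 3.9126)
θ=102°: |BD| = 8.7546
θ=102°: circle(B,8.00) ∩ circle(D,8.00): a=4.3773, h=6.6962
θ=102°:   candidates: C₊=(6.0768,7.9466) cross=58.623; C₋=(0.0915,-4.0340) cross=-58.623
θ=102°:   branch - wants cross < 0 → take C=(0.0915,-4.0340) (cross=-58.623)
θ=102°: ex = (C−B)/|BC| = (0.1154,-0.9933); ey = (0.9933,0.1154)
θ=102°: P = B + 0.76·ex + 2.78·ey = (2.0175,3.4785)
θ=122°: B = A + 4.00·(cos122°, sin122°) = (-2.1197, 3.3922)
θ=122°: |BD| = 9.7301
θ=122°: circle(B,8.00) ∩ circle(D,8.00): a=4.8651, h=6.3507
θ=122°:   candidates: C₊=(4.6542,7.6483) cross=61.793; C₋=(0.2261,-4.2562) cross=-61.793
θ=122°:   branch - wants cross < 0 → take C=(0.2261,-4.2562) (cross=-61.793)
θ=122°: ex = (C−B)/|BC| = (0.2932,-0.9560); ey = (0.9560,0.2932)
θ=122°: P = B + 0.76·ex + 2.78·ey = (0.7610,3.4808)
θ=256°: B = A + 4.00·(cos256°, sin256°) = (-0.9677, -3.8812)
θ=256°: |BD| = 8.8627
θ=256°: circle(B,8.00) ∩ circle(D,8.00): a=4.4314, h=6.6606
θ=256°:   candidates: C₊=(0.0993,4.0473) cross=59.031; C₋=(5.9330,-7.9285) cross=-59.031
θ=256°:   branch - wants cross < 0 → take C=(5.9330,-7.9285) (cross=-59.031)
θ=256°: ex = (C−B)/|BC| = (0.8626,-0.5059); ey = (0.5059,0.8626)
θ=256°: P = B + 0.76·ex + 2.78·ey = (1.0943,-1.8677)

θ=102°: 2.02 3.48
θ=122°: 0.76 3.48
θ=256°: 1.09 -1.87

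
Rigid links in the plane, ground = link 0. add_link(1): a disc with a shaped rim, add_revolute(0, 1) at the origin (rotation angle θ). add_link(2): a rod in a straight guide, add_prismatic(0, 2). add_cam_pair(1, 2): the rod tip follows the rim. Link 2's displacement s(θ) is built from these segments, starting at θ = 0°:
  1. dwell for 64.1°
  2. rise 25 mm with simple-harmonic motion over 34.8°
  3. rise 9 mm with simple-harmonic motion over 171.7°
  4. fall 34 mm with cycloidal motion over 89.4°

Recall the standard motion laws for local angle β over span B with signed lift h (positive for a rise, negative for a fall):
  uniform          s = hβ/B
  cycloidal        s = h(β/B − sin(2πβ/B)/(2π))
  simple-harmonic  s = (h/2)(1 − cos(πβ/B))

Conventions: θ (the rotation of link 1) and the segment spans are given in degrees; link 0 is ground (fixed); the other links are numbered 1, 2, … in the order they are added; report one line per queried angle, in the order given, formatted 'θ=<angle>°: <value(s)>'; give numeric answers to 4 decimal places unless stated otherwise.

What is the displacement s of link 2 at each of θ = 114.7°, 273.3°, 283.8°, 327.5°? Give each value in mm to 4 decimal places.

segment 1 (0° to 64.1°, dwell): s unchanged at 0.0000
segment 2 (64.1° to 98.9°, simple-harmonic, h = 25) is passed completely: s = 0.0000 + (25) = 25.0000
θ = 114.7° falls in segment 3 (98.9° to 270.6°, simple-harmonic, h = 9): β = 114.7 − 98.9 = 15.8°, B = 171.7°; Δs = 9/2·(1 − cos(π·0.0920)) = 0.1867; s = 25.0000 + 0.1867 = 25.1867
segment 3 (98.9° to 270.6°, simple-harmonic, h = 9) is passed completely: s = 25.0000 + (9) = 34.0000
θ = 273.3° falls in segment 4 (270.6° to 360°, cycloidal, h = -34): β = 273.3 − 270.6 = 2.7°, B = 89.4°; Δs = -34·(0.0302 − sin(2π·0.0302)/(2π)) = -0.0062; s = 34.0000 − 0.0062 = 33.9938
θ = 283.8° falls in segment 4 (270.6° to 360°, cycloidal, h = -34): β = 283.8 − 270.6 = 13.2°, B = 89.4°; Δs = -34·(0.1477 − sin(2π·0.1477)/(2π)) = -0.6897; s = 34.0000 − 0.6897 = 33.3103
θ = 327.5° falls in segment 4 (270.6° to 360°, cycloidal, h = -34): β = 327.5 − 270.6 = 56.9°, B = 89.4°; Δs = -34·(0.6365 − sin(2π·0.6365)/(2π)) = -25.7316; s = 34.0000 − 25.7316 = 8.2684

θ=114.7°: 25.1867
θ=273.3°: 33.9938
θ=283.8°: 33.3103
θ=327.5°: 8.2684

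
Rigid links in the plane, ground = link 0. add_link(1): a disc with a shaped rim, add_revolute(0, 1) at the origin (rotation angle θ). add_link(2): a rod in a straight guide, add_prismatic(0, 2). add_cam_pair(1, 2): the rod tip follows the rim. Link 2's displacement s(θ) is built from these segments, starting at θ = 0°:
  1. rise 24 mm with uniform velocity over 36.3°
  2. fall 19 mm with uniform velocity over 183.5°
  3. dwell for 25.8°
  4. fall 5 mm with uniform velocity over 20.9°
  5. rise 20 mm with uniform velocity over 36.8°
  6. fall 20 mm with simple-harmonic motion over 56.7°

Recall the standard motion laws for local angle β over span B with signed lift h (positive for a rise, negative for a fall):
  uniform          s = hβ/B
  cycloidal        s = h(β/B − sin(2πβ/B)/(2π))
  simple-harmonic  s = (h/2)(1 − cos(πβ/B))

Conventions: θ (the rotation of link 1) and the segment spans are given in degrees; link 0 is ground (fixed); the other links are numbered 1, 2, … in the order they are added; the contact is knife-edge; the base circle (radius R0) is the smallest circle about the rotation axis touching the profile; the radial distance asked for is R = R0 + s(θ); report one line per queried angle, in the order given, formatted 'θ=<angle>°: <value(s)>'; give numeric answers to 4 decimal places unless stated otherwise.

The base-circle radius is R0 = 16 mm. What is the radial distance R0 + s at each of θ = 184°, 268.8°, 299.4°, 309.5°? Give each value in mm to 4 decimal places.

segment 1 (0° to 36.3°, uniform, h = 24) is passed completely: s = 0.0000 + (24) = 24.0000
θ = 184° falls in segment 2 (36.3° to 219.8°, uniform, h = -19): β = 184 − 36.3 = 147.7°, B = 183.5°; Δs = -19·147.7/183.5 = -15.2932; s = 24.0000 − 15.2932 = 8.7068
segment 2 (36.3° to 219.8°, uniform, h = -19) is passed completely: s = 24.0000 + (-19) = 5.0000
segment 3 (219.8° to 245.6°, dwell): s unchanged at 5.0000
segment 4 (245.6° to 266.5°, uniform, h = -5) is passed completely: s = 5.0000 + (-5) = 0.0000
θ = 268.8° falls in segment 5 (266.5° to 303.3°, uniform, h = 20): β = 268.8 − 266.5 = 2.3°, B = 36.8°; Δs = 20·2.3/36.8 = 1.2500; s = 0.0000 + 1.2500 = 1.2500
θ = 299.4° falls in segment 5 (266.5° to 303.3°, uniform, h = 20): β = 299.4 − 266.5 = 32.9°, B = 36.8°; Δs = 20·32.9/36.8 = 17.8804; s = 0.0000 + 17.8804 = 17.8804
segment 5 (266.5° to 303.3°, uniform, h = 20) is passed completely: s = 0.0000 + (20) = 20.0000
θ = 309.5° falls in segment 6 (303.3° to 360°, simple-harmonic, h = -20): β = 309.5 − 303.3 = 6.2°, B = 56.7°; Δs = -20/2·(1 − cos(π·0.1093)) = -0.5843; s = 20.0000 − 0.5843 = 19.4157
θ=184°: R = R0 + s = 16 + 8.7068 = 24.7068
θ=268.8°: R = R0 + s = 16 + 1.2500 = 17.2500
θ=299.4°: R = R0 + s = 16 + 17.8804 = 33.8804
θ=309.5°: R = R0 + s = 16 + 19.4157 = 35.4157

θ=184°: 24.7068
θ=268.8°: 17.2500
θ=299.4°: 33.8804
θ=309.5°: 35.4157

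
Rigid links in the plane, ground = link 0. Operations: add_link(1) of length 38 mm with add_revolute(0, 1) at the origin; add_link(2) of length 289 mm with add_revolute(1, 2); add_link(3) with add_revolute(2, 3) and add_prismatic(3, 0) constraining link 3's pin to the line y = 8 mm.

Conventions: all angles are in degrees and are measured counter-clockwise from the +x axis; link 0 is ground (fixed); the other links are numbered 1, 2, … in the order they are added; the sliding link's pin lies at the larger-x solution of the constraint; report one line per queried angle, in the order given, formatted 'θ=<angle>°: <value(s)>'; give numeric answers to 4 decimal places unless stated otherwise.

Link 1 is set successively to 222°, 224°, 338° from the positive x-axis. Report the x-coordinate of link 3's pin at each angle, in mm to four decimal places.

geometry: r = 38 mm, L = 289 mm, e = 8 mm
θ=222°: crank pin P = (r cos θ, r sin θ) = (-28.239503, -25.426963)
θ=222°: h = r sin θ − e = -25.426963 − 8 = -33.426963
θ=222°: x = r cos θ + √(L² − h²) = -28.239503 + 287.060339 = 258.820835
θ=224°: crank pin P = (r cos θ, r sin θ) = (-27.334912, -26.397018)
θ=224°: h = r sin θ − e = -26.397018 − 8 = -34.397018
θ=224°: x = r cos θ + √(L² − h²) = -27.334912 + 286.945718 = 259.610806
θ=338°: crank pin P = (r cos θ, r sin θ) = (35.232986, -14.235051)
θ=338°: h = r sin θ − e = -14.235051 − 8 = -22.235051
θ=338°: x = r cos θ + √(L² − h²) = 35.232986 + 288.143371 = 323.376358

θ=222°: 258.8208
θ=224°: 259.6108
θ=338°: 323.3764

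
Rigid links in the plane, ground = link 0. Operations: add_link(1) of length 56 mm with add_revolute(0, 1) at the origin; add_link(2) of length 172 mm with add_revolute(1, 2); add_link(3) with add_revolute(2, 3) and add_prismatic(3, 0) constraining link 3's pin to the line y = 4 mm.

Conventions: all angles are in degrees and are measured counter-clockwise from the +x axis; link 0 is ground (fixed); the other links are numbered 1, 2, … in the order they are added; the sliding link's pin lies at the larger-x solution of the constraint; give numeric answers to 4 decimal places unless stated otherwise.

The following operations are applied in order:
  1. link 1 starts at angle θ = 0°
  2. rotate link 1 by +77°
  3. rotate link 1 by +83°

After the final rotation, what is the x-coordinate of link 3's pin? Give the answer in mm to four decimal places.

geometry: r = 56 mm, L = 172 mm, e = 4 mm; θ starts at 0°
rotate link 1 by +77°: θ ← 0° +77° = 77°
rotate link 1 by +83°: θ ← 77° +83° = 160°
crank pin P = (r cos θ, r sin θ) = (-52.622787, 19.153128)
h = r sin θ − e = 19.153128 − 4 = 15.153128
x = r cos θ + √(L² − h²) = -52.622787 + 171.331208 = 118.708421

118.7084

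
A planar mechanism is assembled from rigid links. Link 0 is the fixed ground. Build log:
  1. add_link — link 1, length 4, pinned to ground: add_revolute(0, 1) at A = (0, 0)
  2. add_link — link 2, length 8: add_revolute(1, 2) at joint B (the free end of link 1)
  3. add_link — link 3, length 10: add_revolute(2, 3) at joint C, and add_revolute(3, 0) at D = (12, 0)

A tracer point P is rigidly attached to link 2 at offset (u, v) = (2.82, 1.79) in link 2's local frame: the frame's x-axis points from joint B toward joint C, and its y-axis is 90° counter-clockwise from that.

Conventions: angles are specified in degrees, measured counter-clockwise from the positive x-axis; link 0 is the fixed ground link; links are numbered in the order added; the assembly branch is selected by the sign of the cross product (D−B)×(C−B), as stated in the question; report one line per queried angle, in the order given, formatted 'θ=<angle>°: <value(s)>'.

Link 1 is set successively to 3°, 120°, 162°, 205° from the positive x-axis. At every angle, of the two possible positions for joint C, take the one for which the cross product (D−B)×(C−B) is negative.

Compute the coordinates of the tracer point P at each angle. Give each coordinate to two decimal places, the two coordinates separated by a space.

A=(0,0), D=(12.00,0)
θ=3°: B = A + 4.00·(cos3°, sin3°) = (3.9945, 0.2093)
θ=3°: |BD| = 8.0082
θ=3°: circle(B,8.00) ∩ circle(D,10.00): a=1.7564, h=7.8048
θ=3°:   candidates: C₊=(5.9544,7.9656) cross=62.503; C₋=(5.5463,-7.6387) cross=-62.503
θ=3°:   branch - wants cross < 0 → take C=(5.5463,-7.6387) (cross=-62.503)
θ=3°: ex = (C−B)/|BC| = (0.1940,-0.9810); ey = (0.9810,0.1940)
θ=3°: P = B + 2.82·ex + 1.79·ey = (6.2975,-2.2099)
θ=120°: B = A + 4.00·(cos120°, sin120°) = (-2.0000, 3.4641)
θ=120°: |BD| = 14.4222
θ=120°: circle(B,8.00) ∩ circle(D,10.00): a=5.9630, h=5.3331
θ=120°:   candidates: C₊=(5.0694,7.2088) cross=76.916; C₋=(2.5075,-3.1452) cross=-76.916
θ=120°:   branch - wants cross < 0 → take C=(2.5075,-3.1452) (cross=-76.916)
θ=120°: ex = (C−B)/|BC| = (0.5634,-0.8262); ey = (0.8262,0.5634)
θ=120°: P = B + 2.82·ex + 1.79·ey = (1.0677,2.1429)
θ=162°: B = A + 4.00·(cos162°, sin162°) = (-3.8042, 1.2361)
θ=162°: |BD| = 15.8525
θ=162°: circle(B,8.00) ∩ circle(D,10.00): a=6.7908, h=4.2291
θ=162°:   candidates: C₊=(3.2956,4.9228) cross=67.042; C₋=(2.6361,-3.5097) cross=-67.042
θ=162°:   branch - wants cross < 0 → take C=(2.6361,-3.5097) (cross=-67.042)
θ=162°: ex = (C−B)/|BC| = (0.8050,-0.5932); ey = (0.5932,0.8050)
θ=162°: P = B + 2.82·ex + 1.79·ey = (-0.4721,1.0042)
θ=205°: B = A + 4.00·(cos205°, sin205°) = (-3.6252, -1.6905)
θ=205°: |BD| = 15.7164
θ=205°: circle(B,8.00) ∩ circle(D,10.00): a=6.7129, h=4.3517
θ=205°:   candidates: C₊=(2.5807,3.3580) cross=68.392; C₋=(3.5168,-5.2948) cross=-68.392
θ=205°:   branch - wants cross < 0 → take C=(3.5168,-5.2948) (cross=-68.392)
θ=205°: ex = (C−B)/|BC| = (0.8928,-0.4505); ey = (0.4505,0.8928)
θ=205°: P = B + 2.82·ex + 1.79·ey = (-0.3012,-1.3630)

θ=3°: 6.30 -2.21
θ=120°: 1.07 2.14
θ=162°: -0.47 1.00
θ=205°: -0.30 -1.36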